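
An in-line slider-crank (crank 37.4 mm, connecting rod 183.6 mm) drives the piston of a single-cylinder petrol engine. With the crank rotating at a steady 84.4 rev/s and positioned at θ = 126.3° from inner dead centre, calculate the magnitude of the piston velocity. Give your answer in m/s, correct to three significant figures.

ω = 2π·84.4 = 530.3 rad/s
For an in-line slider-crank, x = r cosθ + √(L² − r² sin²θ), so v = −rω sinθ·[1 + r cosθ/√(L² − r² sin²θ)].
With r = 0.0374 m, L = 0.1836 m, θ = 126.3°: √(L² − r² sin²θ) = 0.18111 m.
v = −0.0374·530.3·0.80593·[1 + 0.0374·-0.59201/0.18111] = -14.03 m/s.
|v| = 14.03 m/s.

14.0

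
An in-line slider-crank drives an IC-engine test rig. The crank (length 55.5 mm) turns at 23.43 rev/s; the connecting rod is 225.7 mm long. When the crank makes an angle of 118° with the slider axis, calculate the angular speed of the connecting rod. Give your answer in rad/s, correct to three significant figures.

ω = 147.2 rad/s (converted from 23.43 rev/s).
The rod makes angle φ with the slider axis where L sinφ = r sinθ; differentiating, L cosφ·φ̇ = r ω cosθ.
L cosφ = √(L² − r² sin²θ) = 0.22032 m.
|ω_rod| = r ω |cosθ| / √(L² − r² sin²θ) = 0.0555·147.2·0.46947/0.22032 = 17.41 rad/s.

17.4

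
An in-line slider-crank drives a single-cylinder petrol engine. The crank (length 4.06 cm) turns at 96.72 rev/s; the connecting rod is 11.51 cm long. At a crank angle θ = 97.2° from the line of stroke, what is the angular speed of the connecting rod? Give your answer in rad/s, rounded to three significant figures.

28.7

ω = 607.7 rad/s (converted from 96.72 rev/s).
The rod makes angle φ with the slider axis where L sinφ = r sinθ; differentiating, L cosφ·φ̇ = r ω cosθ.
L cosφ = √(L² − r² sin²θ) = 0.10782 m.
|ω_rod| = r ω |cosθ| / √(L² − r² sin²θ) = 0.0406·607.7·0.12533/0.10782 = 28.68 rad/s.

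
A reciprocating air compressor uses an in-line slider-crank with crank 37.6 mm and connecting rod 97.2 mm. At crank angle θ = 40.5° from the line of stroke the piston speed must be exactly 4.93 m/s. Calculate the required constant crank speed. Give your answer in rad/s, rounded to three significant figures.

155

For an in-line slider-crank, |v_piston| = rω|sinθ|·[1 + r cosθ/√(L² − r² sin²θ)].
With r = 0.0376 m, L = 0.0972 m, θ = 40.5°: the bracketed kinematic factor |dx/dθ| = 0.03184 m.
ω = v/|dx/dθ| = 4.93/0.03184 = 154.84 rad/s.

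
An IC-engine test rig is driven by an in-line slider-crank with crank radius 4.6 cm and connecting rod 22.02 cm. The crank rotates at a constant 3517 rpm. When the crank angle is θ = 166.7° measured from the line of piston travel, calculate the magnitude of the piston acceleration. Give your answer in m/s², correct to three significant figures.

4900

ω = 2π·3517/60 = 368.3 rad/s
x(θ) = r cosθ + √(L² − r² sin²θ); with ω constant, a = ω²·d²x/dθ².
d²x/dθ² = −r cosθ − r²(cos2θ)/√u − r⁴ sin²2θ/(4u^{3/2}),  u = L² − r² sin²θ = 0.0483761 m².
Substituting r = 0.046 m, L = 0.2202 m, θ = 166.7°: d²x/dθ² = +0.036143 m.
a = ω²·d²x/dθ² = (368.3)²·(+0.036143) = +4902.6 m/s²;  |a| = 4902.6 m/s².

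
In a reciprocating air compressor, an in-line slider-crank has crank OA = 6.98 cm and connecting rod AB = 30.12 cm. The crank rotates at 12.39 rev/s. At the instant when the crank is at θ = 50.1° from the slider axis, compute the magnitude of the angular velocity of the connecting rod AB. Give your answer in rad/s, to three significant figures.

11.8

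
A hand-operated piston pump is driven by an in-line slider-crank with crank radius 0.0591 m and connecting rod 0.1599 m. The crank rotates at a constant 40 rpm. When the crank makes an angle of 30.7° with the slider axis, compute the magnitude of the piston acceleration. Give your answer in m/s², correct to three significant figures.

1.09

ω = 2π·40/60 = 4.189 rad/s
x(θ) = r cosθ + √(L² − r² sin²θ); with ω constant, a = ω²·d²x/dθ².
d²x/dθ² = −r cosθ − r²(cos2θ)/√u − r⁴ sin²2θ/(4u^{3/2}),  u = L² − r² sin²θ = 0.0246576 m².
Substituting r = 0.0591 m, L = 0.1599 m, θ = 30.7°: d²x/dθ² = -0.062072 m.
a = ω²·d²x/dθ² = (4.189)²·(-0.062072) = -1.0891 m/s²;  |a| = 1.0891 m/s².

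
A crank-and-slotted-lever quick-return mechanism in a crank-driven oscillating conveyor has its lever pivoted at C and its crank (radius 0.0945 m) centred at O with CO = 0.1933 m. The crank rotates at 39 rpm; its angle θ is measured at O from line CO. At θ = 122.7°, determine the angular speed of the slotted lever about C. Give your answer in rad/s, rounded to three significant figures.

ω = 4.084 rad/s (from 39 rpm).
Crank pin A relative to C: A = (d + r cosθ, r sinθ); lever angle φ = atan2(r sinθ, d + r cosθ).
Differentiating tanφ: φ̇ = rω(d cosθ + r)/(d² + r² + 2dr cosθ).
d² + r² + 2dr cosθ = |CA|² = 0.0265582 m²;  d cosθ + r = -0.0099285 m.
|ω_lever| = |0.0945·4.084·-0.0099285| / 0.0265582 = 0.14428 rad/s.

0.144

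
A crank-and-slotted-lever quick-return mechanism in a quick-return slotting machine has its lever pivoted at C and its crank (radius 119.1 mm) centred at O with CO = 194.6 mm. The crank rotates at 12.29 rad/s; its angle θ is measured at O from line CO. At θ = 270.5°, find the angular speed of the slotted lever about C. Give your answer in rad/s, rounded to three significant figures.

ω = 12.29 rad/s
Crank pin A relative to C: A = (d + r cosθ, r sinθ); lever angle φ = atan2(r sinθ, d + r cosθ).
Differentiating tanφ: φ̇ = rω(d cosθ + r)/(d² + r² + 2dr cosθ).
d² + r² + 2dr cosθ = |CA|² = 0.0524585 m²;  d cosθ + r = +0.1208 m.
|ω_lever| = |0.1191·12.29·+0.1208| / 0.0524585 = 3.3706 rad/s.

3.37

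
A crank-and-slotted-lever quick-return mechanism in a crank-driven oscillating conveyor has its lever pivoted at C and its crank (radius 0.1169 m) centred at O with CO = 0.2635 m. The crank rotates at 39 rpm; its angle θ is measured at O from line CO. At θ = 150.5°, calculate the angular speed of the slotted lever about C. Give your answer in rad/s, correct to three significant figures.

1.82

ω = 4.084 rad/s (from 39 rpm).
Crank pin A relative to C: A = (d + r cosθ, r sinθ); lever angle φ = atan2(r sinθ, d + r cosθ).
Differentiating tanφ: φ̇ = rω(d cosθ + r)/(d² + r² + 2dr cosθ).
d² + r² + 2dr cosθ = |CA|² = 0.0294785 m²;  d cosθ + r = -0.11244 m.
|ω_lever| = |0.1169·4.084·-0.11244| / 0.0294785 = 1.821 rad/s.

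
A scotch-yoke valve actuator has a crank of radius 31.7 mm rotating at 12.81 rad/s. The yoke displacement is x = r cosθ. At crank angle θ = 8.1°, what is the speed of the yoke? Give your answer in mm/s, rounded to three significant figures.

57.2

ω = 12.81 rad/s
x = r cosθ ⇒ ẋ = −rω sinθ.
|v| = rω|sinθ| = 0.0317·12.81·|sin 8.1°| = 0.057217 m/s = 57.217 mm/s.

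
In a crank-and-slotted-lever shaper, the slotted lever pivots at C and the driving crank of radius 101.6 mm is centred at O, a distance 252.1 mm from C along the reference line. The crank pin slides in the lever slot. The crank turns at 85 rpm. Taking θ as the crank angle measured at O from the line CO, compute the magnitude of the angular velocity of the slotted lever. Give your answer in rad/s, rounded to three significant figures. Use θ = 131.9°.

1.52

ω = 8.901 rad/s (from 85 rpm).
Crank pin A relative to C: A = (d + r cosθ, r sinθ); lever angle φ = atan2(r sinθ, d + r cosθ).
Differentiating tanφ: φ̇ = rω(d cosθ + r)/(d² + r² + 2dr cosθ).
d² + r² + 2dr cosθ = |CA|² = 0.0396661 m²;  d cosθ + r = -0.066761 m.
|ω_lever| = |0.1016·8.901·-0.066761| / 0.0396661 = 1.5221 rad/s.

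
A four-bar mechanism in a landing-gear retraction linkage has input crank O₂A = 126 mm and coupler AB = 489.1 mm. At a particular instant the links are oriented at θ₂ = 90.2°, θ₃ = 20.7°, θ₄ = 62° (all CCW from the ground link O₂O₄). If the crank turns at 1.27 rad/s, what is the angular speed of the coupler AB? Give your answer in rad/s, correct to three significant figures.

0.234

ω₂ = 1.27 rad/s
Differentiating the loop-closure r₂e^{iθ₂}+r₃e^{iθ₃}=r₁+r₄e^{iθ₄} gives r₂ω₂e^{iθ₂}+r₃ω₃e^{iθ₃}=r₄ω₄e^{iθ₄}.
Eliminating the other unknown: ω₃ = r₂ω₂ sin(θ₄−θ₂) / [r₃ sin(θ₃−θ₄)].
Numerator sine = -0.47255; denominator sine = -0.66000.
Result = 0.126·1.27·(-0.47255) / (0.4891·(-0.66000)) = +0.23425 rad/s; magnitude 0.23425 rad/s.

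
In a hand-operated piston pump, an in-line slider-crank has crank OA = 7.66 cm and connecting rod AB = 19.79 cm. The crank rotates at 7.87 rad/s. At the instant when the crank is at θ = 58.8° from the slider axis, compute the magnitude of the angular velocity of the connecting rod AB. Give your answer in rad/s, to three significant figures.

1.67

ω = 7.87 rad/s
The rod makes angle φ with the slider axis where L sinφ = r sinθ; differentiating, L cosφ·φ̇ = r ω cosθ.
L cosφ = √(L² − r² sin²θ) = 0.18674 m.
|ω_rod| = r ω |cosθ| / √(L² − r² sin²θ) = 0.0766·7.87·0.51803/0.18674 = 1.6723 rad/s.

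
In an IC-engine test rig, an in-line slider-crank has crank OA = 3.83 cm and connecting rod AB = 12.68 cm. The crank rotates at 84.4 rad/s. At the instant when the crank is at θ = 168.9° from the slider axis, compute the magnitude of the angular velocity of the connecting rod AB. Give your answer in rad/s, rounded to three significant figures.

25.1

ω = 84.4 rad/s
The rod makes angle φ with the slider axis where L sinφ = r sinθ; differentiating, L cosφ·φ̇ = r ω cosθ.
L cosφ = √(L² − r² sin²θ) = 0.12659 m.
|ω_rod| = r ω |cosθ| / √(L² − r² sin²θ) = 0.0383·84.4·0.98129/0.12659 = 25.059 rad/s.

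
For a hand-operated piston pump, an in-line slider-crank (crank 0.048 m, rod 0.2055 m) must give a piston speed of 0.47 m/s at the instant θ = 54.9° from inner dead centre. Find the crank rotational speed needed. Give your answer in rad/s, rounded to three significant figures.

For an in-line slider-crank, |v_piston| = rω|sinθ|·[1 + r cosθ/√(L² − r² sin²θ)].
With r = 0.048 m, L = 0.2055 m, θ = 54.9°: the bracketed kinematic factor |dx/dθ| = 0.044645 m.
ω = v/|dx/dθ| = 0.47/0.044645 = 10.528 rad/s.

10.5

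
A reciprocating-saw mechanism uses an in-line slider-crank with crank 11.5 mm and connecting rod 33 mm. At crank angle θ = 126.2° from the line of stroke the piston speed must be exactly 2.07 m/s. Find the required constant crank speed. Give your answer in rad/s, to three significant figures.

For an in-line slider-crank, |v_piston| = rω|sinθ|·[1 + r cosθ/√(L² − r² sin²θ)].
With r = 0.0115 m, L = 0.033 m, θ = 126.2°: the bracketed kinematic factor |dx/dθ| = 0.0072897 m.
ω = v/|dx/dθ| = 2.07/0.0072897 = 283.96 rad/s.

284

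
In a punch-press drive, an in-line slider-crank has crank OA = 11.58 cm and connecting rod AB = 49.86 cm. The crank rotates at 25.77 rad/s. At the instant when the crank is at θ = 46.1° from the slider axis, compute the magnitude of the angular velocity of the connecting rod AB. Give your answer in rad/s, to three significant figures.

ω = 25.77 rad/s
The rod makes angle φ with the slider axis where L sinφ = r sinθ; differentiating, L cosφ·φ̇ = r ω cosθ.
L cosφ = √(L² − r² sin²θ) = 0.49157 m.
|ω_rod| = r ω |cosθ| / √(L² − r² sin²θ) = 0.1158·25.77·0.69340/0.49157 = 4.2094 rad/s.

4.21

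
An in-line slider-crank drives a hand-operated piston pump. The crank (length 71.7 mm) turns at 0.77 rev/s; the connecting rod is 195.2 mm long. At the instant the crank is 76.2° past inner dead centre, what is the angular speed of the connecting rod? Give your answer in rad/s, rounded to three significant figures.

ω = 4.838 rad/s (converted from 0.77 rev/s).
The rod makes angle φ with the slider axis where L sinφ = r sinθ; differentiating, L cosφ·φ̇ = r ω cosθ.
L cosφ = √(L² − r² sin²θ) = 0.18236 m.
|ω_rod| = r ω |cosθ| / √(L² − r² sin²θ) = 0.0717·4.838·0.23853/0.18236 = 0.45375 rad/s.

0.454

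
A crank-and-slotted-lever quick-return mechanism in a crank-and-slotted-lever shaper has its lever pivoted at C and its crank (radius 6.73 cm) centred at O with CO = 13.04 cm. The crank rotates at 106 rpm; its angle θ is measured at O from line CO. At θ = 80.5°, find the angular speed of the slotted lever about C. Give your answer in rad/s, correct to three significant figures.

2.72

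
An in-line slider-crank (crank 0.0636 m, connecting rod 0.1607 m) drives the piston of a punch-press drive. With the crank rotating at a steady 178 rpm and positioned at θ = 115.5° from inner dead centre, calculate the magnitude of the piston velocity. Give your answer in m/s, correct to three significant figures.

0.875

ω = 2π·178/60 = 18.64 rad/s
For an in-line slider-crank, x = r cosθ + √(L² − r² sin²θ), so v = −rω sinθ·[1 + r cosθ/√(L² − r² sin²θ)].
With r = 0.0636 m, L = 0.1607 m, θ = 115.5°: √(L² − r² sin²θ) = 0.1501 m.
v = −0.0636·18.64·0.90259·[1 + 0.0636·-0.43051/0.1501] = -0.87483 m/s.
|v| = 0.87483 m/s.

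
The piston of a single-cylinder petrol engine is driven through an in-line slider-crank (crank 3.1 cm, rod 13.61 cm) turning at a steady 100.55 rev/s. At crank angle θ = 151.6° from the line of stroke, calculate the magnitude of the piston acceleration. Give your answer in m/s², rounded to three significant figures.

9310

ω = 2π·101 = 631.8 rad/s
x(θ) = r cosθ + √(L² − r² sin²θ); with ω constant, a = ω²·d²x/dθ².
d²x/dθ² = −r cosθ − r²(cos2θ)/√u − r⁴ sin²2θ/(4u^{3/2}),  u = L² − r² sin²θ = 0.0183058 m².
Substituting r = 0.031 m, L = 0.1361 m, θ = 151.6°: d²x/dθ² = +0.023315 m.
a = ω²·d²x/dθ² = (631.8)²·(+0.023315) = +9305.8 m/s²;  |a| = 9305.8 m/s².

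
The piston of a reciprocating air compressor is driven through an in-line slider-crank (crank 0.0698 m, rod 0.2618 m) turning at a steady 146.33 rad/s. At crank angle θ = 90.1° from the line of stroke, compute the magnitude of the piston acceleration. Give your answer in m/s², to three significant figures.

416

ω = 146.3 rad/s
x(θ) = r cosθ + √(L² − r² sin²θ); with ω constant, a = ω²·d²x/dθ².
d²x/dθ² = −r cosθ − r²(cos2θ)/√u − r⁴ sin²2θ/(4u^{3/2}),  u = L² − r² sin²θ = 0.0636672 m².
Substituting r = 0.0698 m, L = 0.2618 m, θ = 90.1°: d²x/dθ² = +0.01943 m.
a = ω²·d²x/dθ² = (146.3)²·(+0.01943) = +416.05 m/s²;  |a| = 416.05 m/s².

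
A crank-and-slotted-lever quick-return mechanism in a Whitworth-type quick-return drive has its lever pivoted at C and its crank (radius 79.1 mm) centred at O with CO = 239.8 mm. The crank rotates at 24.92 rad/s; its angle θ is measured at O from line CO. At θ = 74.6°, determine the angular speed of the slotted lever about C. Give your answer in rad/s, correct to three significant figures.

3.81

ω = 24.92 rad/s
Crank pin A relative to C: A = (d + r cosθ, r sinθ); lever angle φ = atan2(r sinθ, d + r cosθ).
Differentiating tanφ: φ̇ = rω(d cosθ + r)/(d² + r² + 2dr cosθ).
d² + r² + 2dr cosθ = |CA|² = 0.0738351 m²;  d cosθ + r = +0.14278 m.
|ω_lever| = |0.0791·24.92·+0.14278| / 0.0738351 = 3.8118 rad/s.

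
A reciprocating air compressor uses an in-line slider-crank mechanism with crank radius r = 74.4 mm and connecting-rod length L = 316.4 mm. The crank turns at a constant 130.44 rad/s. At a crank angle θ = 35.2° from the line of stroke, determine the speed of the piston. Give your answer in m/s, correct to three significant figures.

6.68

ω = 130.4 rad/s
For an in-line slider-crank, x = r cosθ + √(L² − r² sin²θ), so v = −rω sinθ·[1 + r cosθ/√(L² − r² sin²θ)].
With r = 0.0744 m, L = 0.3164 m, θ = 35.2°: √(L² − r² sin²θ) = 0.31348 m.
v = −0.0744·130.4·0.57643·[1 + 0.0744·0.81714/0.31348] = -6.679 m/s.
|v| = 6.679 m/s.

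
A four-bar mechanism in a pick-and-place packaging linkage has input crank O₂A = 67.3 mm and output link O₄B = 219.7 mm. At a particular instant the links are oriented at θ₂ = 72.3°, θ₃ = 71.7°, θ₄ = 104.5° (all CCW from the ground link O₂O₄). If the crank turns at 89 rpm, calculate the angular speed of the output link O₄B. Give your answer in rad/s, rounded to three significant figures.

0.0552

ω₂ = 9.32 rad/s (from 89 rpm).
Differentiating the loop-closure r₂e^{iθ₂}+r₃e^{iθ₃}=r₁+r₄e^{iθ₄} gives r₂ω₂e^{iθ₂}+r₃ω₃e^{iθ₃}=r₄ω₄e^{iθ₄}.
Eliminating the other unknown: ω₄ = r₂ω₂ sin(θ₂−θ₃) / [r₄ sin(θ₄−θ₃)].
Numerator sine = +0.01047; denominator sine = +0.54171.
Result = 0.0673·9.32·(+0.01047) / (0.2197·(+0.54171)) = +0.05519 rad/s; magnitude 0.05519 rad/s.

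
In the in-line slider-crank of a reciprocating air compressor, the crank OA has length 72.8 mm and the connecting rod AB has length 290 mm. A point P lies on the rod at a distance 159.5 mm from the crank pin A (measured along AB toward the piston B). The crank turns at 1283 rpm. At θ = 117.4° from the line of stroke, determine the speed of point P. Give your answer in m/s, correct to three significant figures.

ω = 134.4 rad/s.  Crank-pin speed |V_A| = rω = 9.7811 m/s, perpendicular to OA.
Rod angle: sinφ = −(r/L) sinθ ⇒ φ = -12.878°; ω_rod = −rω cosθ/√(L²−r²sin²θ) = +15.922 rad/s.
V_P = V_A + ω_rod × AP, with AP = 0.1595 m along the rod.
Components: V_Px = −rω sinθ − a·ω_rod·sinφ = -8.1178 m/s;  V_Py = rω cosθ + a·ω_rod·cosφ = -2.0256 m/s.
|V_P| = √(V_Px² + V_Py²) = 8.3667 m/s.

8.37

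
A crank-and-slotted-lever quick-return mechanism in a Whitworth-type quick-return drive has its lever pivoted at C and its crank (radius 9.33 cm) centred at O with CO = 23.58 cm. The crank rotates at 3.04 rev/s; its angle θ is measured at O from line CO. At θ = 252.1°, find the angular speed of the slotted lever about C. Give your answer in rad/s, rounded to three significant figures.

0.731

ω = 19.1 rad/s (from 3.04 rev/s).
Crank pin A relative to C: A = (d + r cosθ, r sinθ); lever angle φ = atan2(r sinθ, d + r cosθ).
Differentiating tanφ: φ̇ = rω(d cosθ + r)/(d² + r² + 2dr cosθ).
d² + r² + 2dr cosθ = |CA|² = 0.0507828 m²;  d cosθ + r = +0.020825 m.
|ω_lever| = |0.0933·19.1·+0.020825| / 0.0507828 = 0.73082 rad/s.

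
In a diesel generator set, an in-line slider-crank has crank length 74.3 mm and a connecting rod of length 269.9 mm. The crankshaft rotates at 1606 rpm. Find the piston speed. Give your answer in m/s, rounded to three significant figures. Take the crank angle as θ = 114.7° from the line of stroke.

ω = 2π·1606/60 = 168.2 rad/s
For an in-line slider-crank, x = r cosθ + √(L² − r² sin²θ), so v = −rω sinθ·[1 + r cosθ/√(L² − r² sin²θ)].
With r = 0.0743 m, L = 0.2699 m, θ = 114.7°: √(L² − r² sin²θ) = 0.26132 m.
v = −0.0743·168.2·0.90851·[1 + 0.0743·-0.41787/0.26132] = -10.004 m/s.
|v| = 10.004 m/s.

10.0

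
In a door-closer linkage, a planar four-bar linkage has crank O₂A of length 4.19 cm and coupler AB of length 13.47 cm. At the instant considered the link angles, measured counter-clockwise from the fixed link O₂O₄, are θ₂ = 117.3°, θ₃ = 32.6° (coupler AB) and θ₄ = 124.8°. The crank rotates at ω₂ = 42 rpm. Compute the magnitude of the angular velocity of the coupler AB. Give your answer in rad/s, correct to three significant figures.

0.179

ω₂ = 4.398 rad/s (from 42 rpm).
Differentiating the loop-closure r₂e^{iθ₂}+r₃e^{iθ₃}=r₁+r₄e^{iθ₄} gives r₂ω₂e^{iθ₂}+r₃ω₃e^{iθ₃}=r₄ω₄e^{iθ₄}.
Eliminating the other unknown: ω₃ = r₂ω₂ sin(θ₄−θ₂) / [r₃ sin(θ₃−θ₄)].
Numerator sine = +0.13053; denominator sine = -0.99926.
Result = 0.0419·4.398·(+0.13053) / (0.1347·(-0.99926)) = -0.17871 rad/s; magnitude 0.17871 rad/s.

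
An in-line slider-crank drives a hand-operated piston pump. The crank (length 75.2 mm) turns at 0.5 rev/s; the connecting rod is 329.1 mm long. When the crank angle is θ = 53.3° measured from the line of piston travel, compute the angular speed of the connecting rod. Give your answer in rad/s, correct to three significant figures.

0.436

ω = 3.142 rad/s (converted from 0.5 rev/s).
The rod makes angle φ with the slider axis where L sinφ = r sinθ; differentiating, L cosφ·φ̇ = r ω cosθ.
L cosφ = √(L² − r² sin²θ) = 0.32353 m.
|ω_rod| = r ω |cosθ| / √(L² − r² sin²θ) = 0.0752·3.142·0.59763/0.32353 = 0.4364 rad/s.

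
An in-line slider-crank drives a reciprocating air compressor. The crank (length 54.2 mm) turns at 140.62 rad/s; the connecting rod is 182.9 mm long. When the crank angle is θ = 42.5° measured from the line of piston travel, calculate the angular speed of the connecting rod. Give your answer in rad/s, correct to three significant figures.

31.4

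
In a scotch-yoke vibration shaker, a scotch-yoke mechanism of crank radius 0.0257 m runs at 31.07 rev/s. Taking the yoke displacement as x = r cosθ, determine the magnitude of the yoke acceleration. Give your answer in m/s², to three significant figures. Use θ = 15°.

946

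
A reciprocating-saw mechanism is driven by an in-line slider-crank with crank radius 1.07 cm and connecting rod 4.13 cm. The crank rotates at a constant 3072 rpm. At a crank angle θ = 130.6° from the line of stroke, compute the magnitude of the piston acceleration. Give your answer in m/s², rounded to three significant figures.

760

ω = 2π·3072/60 = 321.7 rad/s
x(θ) = r cosθ + √(L² − r² sin²θ); with ω constant, a = ω²·d²x/dθ².
d²x/dθ² = −r cosθ − r²(cos2θ)/√u − r⁴ sin²2θ/(4u^{3/2}),  u = L² − r² sin²θ = 0.00163969 m².
Substituting r = 0.0107 m, L = 0.0413 m, θ = 130.6°: d²x/dθ² = +0.0073476 m.
a = ω²·d²x/dθ² = (321.7)²·(+0.0073476) = +760.41 m/s²;  |a| = 760.41 m/s².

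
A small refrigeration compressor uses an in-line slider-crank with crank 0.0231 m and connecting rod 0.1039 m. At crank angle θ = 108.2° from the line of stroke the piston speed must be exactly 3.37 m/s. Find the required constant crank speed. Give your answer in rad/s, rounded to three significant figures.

For an in-line slider-crank, |v_piston| = rω|sinθ|·[1 + r cosθ/√(L² − r² sin²θ)].
With r = 0.0231 m, L = 0.1039 m, θ = 108.2°: the bracketed kinematic factor |dx/dθ| = 0.020385 m.
ω = v/|dx/dθ| = 3.37/0.020385 = 165.31 rad/s.

165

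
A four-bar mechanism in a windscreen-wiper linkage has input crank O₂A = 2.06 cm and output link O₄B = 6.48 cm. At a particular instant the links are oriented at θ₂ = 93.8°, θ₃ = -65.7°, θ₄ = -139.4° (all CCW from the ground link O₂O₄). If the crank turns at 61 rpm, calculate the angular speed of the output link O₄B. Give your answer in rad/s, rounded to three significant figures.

ω₂ = 6.388 rad/s (from 61 rpm).
Differentiating the loop-closure r₂e^{iθ₂}+r₃e^{iθ₃}=r₁+r₄e^{iθ₄} gives r₂ω₂e^{iθ₂}+r₃ω₃e^{iθ₃}=r₄ω₄e^{iθ₄}.
Eliminating the other unknown: ω₄ = r₂ω₂ sin(θ₂−θ₃) / [r₄ sin(θ₄−θ₃)].
Numerator sine = +0.35021; denominator sine = -0.95981.
Result = 0.0206·6.388·(+0.35021) / (0.0648·(-0.95981)) = -0.74096 rad/s; magnitude 0.74096 rad/s.

0.741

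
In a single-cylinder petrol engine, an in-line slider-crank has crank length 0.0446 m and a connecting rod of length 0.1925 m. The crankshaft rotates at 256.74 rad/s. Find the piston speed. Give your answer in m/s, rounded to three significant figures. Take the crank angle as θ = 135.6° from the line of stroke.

6.67

ω = 256.7 rad/s
For an in-line slider-crank, x = r cosθ + √(L² − r² sin²θ), so v = −rω sinθ·[1 + r cosθ/√(L² − r² sin²θ)].
With r = 0.0446 m, L = 0.1925 m, θ = 135.6°: √(L² − r² sin²θ) = 0.18995 m.
v = −0.0446·256.7·0.69966·[1 + 0.0446·-0.71447/0.18995] = -6.6676 m/s.
|v| = 6.6676 m/s.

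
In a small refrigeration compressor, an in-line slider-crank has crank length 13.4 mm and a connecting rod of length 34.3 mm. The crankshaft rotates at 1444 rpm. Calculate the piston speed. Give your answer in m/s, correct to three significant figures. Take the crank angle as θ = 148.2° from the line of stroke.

0.705

ω = 2π·1444/60 = 151.2 rad/s
For an in-line slider-crank, x = r cosθ + √(L² − r² sin²θ), so v = −rω sinθ·[1 + r cosθ/√(L² − r² sin²θ)].
With r = 0.0134 m, L = 0.0343 m, θ = 148.2°: √(L² − r² sin²θ) = 0.033565 m.
v = −0.0134·151.2·0.52696·[1 + 0.0134·-0.84989/0.033565] = -0.70548 m/s.
|v| = 0.70548 m/s.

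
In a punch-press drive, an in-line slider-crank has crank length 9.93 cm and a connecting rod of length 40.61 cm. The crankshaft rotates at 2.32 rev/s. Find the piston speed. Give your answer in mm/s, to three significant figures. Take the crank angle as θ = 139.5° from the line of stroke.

763

ω = 2π·2.32 = 14.58 rad/s
For an in-line slider-crank, x = r cosθ + √(L² − r² sin²θ), so v = −rω sinθ·[1 + r cosθ/√(L² − r² sin²θ)].
With r = 0.0993 m, L = 0.4061 m, θ = 139.5°: √(L² − r² sin²θ) = 0.40095 m.
v = −0.0993·14.58·0.64945·[1 + 0.0993·-0.76041/0.40095] = -0.76303 m/s.
|v| = 0.76303 m/s = 763.03 mm/s.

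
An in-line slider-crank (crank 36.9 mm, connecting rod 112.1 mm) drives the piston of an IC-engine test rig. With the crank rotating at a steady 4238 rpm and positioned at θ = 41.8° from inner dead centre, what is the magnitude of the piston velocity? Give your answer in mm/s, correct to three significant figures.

ω = 2π·4238/60 = 443.8 rad/s
For an in-line slider-crank, x = r cosθ + √(L² − r² sin²θ), so v = −rω sinθ·[1 + r cosθ/√(L² − r² sin²θ)].
With r = 0.0369 m, L = 0.1121 m, θ = 41.8°: √(L² − r² sin²θ) = 0.10937 m.
v = −0.0369·443.8·0.66653·[1 + 0.0369·0.74548/0.10937] = -13.661 m/s.
|v| = 13.661 m/s = 13661 mm/s.

13700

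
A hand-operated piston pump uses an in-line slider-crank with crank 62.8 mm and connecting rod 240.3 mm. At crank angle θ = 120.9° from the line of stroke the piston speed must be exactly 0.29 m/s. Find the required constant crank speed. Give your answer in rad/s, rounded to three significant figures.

For an in-line slider-crank, |v_piston| = rω|sinθ|·[1 + r cosθ/√(L² − r² sin²θ)].
With r = 0.0628 m, L = 0.2403 m, θ = 120.9°: the bracketed kinematic factor |dx/dθ| = 0.046465 m.
ω = v/|dx/dθ| = 0.29/0.046465 = 6.2412 rad/s.

6.24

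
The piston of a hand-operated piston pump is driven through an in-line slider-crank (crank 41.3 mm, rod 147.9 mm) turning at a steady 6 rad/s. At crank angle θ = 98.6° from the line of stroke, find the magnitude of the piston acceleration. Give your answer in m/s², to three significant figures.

ω = 6 rad/s
x(θ) = r cosθ + √(L² − r² sin²θ); with ω constant, a = ω²·d²x/dθ².
d²x/dθ² = −r cosθ − r²(cos2θ)/√u − r⁴ sin²2θ/(4u^{3/2}),  u = L² − r² sin²θ = 0.0202069 m².
Substituting r = 0.0413 m, L = 0.1479 m, θ = 98.6°: d²x/dθ² = +0.017616 m.
a = ω²·d²x/dθ² = (6)²·(+0.017616) = +0.63418 m/s²;  |a| = 0.63418 m/s².

0.634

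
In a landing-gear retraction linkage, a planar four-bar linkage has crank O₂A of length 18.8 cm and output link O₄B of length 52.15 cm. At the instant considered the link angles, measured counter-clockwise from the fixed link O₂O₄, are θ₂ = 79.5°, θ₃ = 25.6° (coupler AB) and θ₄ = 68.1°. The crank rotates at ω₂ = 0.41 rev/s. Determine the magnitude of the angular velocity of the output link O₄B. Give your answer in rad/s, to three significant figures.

1.11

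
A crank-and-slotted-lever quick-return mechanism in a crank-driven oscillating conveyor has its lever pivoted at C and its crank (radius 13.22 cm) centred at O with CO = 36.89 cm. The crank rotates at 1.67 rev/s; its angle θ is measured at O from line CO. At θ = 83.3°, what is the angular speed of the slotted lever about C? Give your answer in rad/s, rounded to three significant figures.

1.47

ω = 10.49 rad/s (from 1.67 rev/s).
Crank pin A relative to C: A = (d + r cosθ, r sinθ); lever angle φ = atan2(r sinθ, d + r cosθ).
Differentiating tanφ: φ̇ = rω(d cosθ + r)/(d² + r² + 2dr cosθ).
d² + r² + 2dr cosθ = |CA|² = 0.164944 m²;  d cosθ + r = +0.17524 m.
|ω_lever| = |0.1322·10.49·+0.17524| / 0.164944 = 1.4738 rad/s.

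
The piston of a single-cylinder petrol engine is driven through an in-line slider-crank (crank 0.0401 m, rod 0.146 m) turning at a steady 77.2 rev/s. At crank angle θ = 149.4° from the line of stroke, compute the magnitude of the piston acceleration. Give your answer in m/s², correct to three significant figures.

6820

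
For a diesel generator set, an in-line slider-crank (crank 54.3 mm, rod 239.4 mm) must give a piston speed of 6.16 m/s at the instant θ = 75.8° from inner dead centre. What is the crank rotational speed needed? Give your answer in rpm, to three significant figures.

1060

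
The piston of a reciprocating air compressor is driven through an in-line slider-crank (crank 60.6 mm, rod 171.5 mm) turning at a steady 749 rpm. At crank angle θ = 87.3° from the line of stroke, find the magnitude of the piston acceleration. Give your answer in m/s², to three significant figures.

ω = 2π·749/60 = 78.44 rad/s
x(θ) = r cosθ + √(L² − r² sin²θ); with ω constant, a = ω²·d²x/dθ².
d²x/dθ² = −r cosθ − r²(cos2θ)/√u − r⁴ sin²2θ/(4u^{3/2}),  u = L² − r² sin²θ = 0.025748 m².
Substituting r = 0.0606 m, L = 0.1715 m, θ = 87.3°: d²x/dθ² = +0.019923 m.
a = ω²·d²x/dθ² = (78.44)²·(+0.019923) = +122.57 m/s²;  |a| = 122.57 m/s².

123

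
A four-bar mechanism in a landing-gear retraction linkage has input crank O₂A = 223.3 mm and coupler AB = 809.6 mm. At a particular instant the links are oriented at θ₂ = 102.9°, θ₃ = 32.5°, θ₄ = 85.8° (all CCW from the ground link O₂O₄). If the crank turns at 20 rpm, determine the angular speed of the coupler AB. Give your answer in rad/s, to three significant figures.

ω₂ = 2.094 rad/s (from 20 rpm).
Differentiating the loop-closure r₂e^{iθ₂}+r₃e^{iθ₃}=r₁+r₄e^{iθ₄} gives r₂ω₂e^{iθ₂}+r₃ω₃e^{iθ₃}=r₄ω₄e^{iθ₄}.
Eliminating the other unknown: ω₃ = r₂ω₂ sin(θ₄−θ₂) / [r₃ sin(θ₃−θ₄)].
Numerator sine = -0.29404; denominator sine = -0.80178.
Result = 0.2233·2.094·(-0.29404) / (0.8096·(-0.80178)) = +0.21185 rad/s; magnitude 0.21185 rad/s.

0.212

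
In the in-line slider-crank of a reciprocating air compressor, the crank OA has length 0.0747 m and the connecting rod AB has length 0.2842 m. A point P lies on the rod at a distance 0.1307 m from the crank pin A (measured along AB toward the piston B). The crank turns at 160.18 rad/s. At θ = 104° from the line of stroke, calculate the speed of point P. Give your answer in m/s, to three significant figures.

11.4

ω = 160.2 rad/s.  Crank-pin speed |V_A| = rω = 11.965 m/s, perpendicular to OA.
Rod angle: sinφ = −(r/L) sinθ ⇒ φ = -14.776°; ω_rod = −rω cosθ/√(L²−r²sin²θ) = +10.534 rad/s.
V_P = V_A + ω_rod × AP, with AP = 0.1307 m along the rod.
Components: V_Px = −rω sinθ − a·ω_rod·sinφ = -11.259 m/s;  V_Py = rω cosθ + a·ω_rod·cosφ = -1.5635 m/s.
|V_P| = √(V_Px² + V_Py²) = 11.367 m/s.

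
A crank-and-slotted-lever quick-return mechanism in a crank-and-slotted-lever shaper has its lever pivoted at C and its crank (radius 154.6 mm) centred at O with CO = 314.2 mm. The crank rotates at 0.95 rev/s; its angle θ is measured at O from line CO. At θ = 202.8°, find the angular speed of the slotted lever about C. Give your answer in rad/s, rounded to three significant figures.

3.77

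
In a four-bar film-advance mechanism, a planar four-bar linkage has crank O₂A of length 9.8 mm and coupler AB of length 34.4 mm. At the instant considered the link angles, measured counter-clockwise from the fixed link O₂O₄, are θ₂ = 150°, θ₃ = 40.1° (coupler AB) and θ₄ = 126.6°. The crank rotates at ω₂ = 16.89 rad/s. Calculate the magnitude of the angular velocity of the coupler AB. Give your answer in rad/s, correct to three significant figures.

1.91

ω₂ = 16.89 rad/s
Differentiating the loop-closure r₂e^{iθ₂}+r₃e^{iθ₃}=r₁+r₄e^{iθ₄} gives r₂ω₂e^{iθ₂}+r₃ω₃e^{iθ₃}=r₄ω₄e^{iθ₄}.
Eliminating the other unknown: ω₃ = r₂ω₂ sin(θ₄−θ₂) / [r₃ sin(θ₃−θ₄)].
Numerator sine = -0.39715; denominator sine = -0.99813.
Result = 0.0098·16.89·(-0.39715) / (0.0344·(-0.99813)) = +1.9145 rad/s; magnitude 1.9145 rad/s.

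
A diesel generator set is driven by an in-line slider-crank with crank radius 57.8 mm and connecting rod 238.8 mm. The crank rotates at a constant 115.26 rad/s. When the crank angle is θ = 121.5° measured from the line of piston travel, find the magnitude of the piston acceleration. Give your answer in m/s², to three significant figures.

ω = 115.3 rad/s
x(θ) = r cosθ + √(L² − r² sin²θ); with ω constant, a = ω²·d²x/dθ².
d²x/dθ² = −r cosθ − r²(cos2θ)/√u − r⁴ sin²2θ/(4u^{3/2}),  u = L² − r² sin²θ = 0.0545967 m².
Substituting r = 0.0578 m, L = 0.2388 m, θ = 121.5°: d²x/dθ² = +0.036518 m.
a = ω²·d²x/dθ² = (115.3)²·(+0.036518) = +485.14 m/s²;  |a| = 485.14 m/s².

485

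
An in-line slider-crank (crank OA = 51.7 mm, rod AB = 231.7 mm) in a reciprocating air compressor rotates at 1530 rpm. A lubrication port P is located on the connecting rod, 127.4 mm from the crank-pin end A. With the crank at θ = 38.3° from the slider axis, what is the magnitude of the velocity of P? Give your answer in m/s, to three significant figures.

ω = 160.2 rad/s.  Crank-pin speed |V_A| = rω = 8.2834 m/s, perpendicular to OA.
Rod angle: sinφ = −(r/L) sinθ ⇒ φ = -7.949°; ω_rod = −rω cosθ/√(L²−r²sin²θ) = -28.329 rad/s.
V_P = V_A + ω_rod × AP, with AP = 0.1274 m along the rod.
Components: V_Px = −rω sinθ − a·ω_rod·sinφ = -5.633 m/s;  V_Py = rω cosθ + a·ω_rod·cosφ = +2.9263 m/s.
|V_P| = √(V_Px² + V_Py²) = 6.3477 m/s.

6.35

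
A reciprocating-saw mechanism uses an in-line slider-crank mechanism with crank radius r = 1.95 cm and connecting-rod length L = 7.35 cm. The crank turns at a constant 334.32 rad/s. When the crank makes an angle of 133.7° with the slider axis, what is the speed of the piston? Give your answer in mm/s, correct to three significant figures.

3830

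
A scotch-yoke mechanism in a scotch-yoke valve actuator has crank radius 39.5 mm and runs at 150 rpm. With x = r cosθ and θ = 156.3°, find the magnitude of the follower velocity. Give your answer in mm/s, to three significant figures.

249

ω = 15.71 rad/s (from 150 rpm).
x = r cosθ ⇒ ẋ = −rω sinθ.
|v| = rω|sinθ| = 0.0395·15.71·|sin 156.3°| = 0.24939 m/s = 249.39 mm/s.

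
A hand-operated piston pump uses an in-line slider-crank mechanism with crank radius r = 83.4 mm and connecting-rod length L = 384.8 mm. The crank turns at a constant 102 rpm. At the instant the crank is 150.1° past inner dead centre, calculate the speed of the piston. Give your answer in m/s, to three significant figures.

0.360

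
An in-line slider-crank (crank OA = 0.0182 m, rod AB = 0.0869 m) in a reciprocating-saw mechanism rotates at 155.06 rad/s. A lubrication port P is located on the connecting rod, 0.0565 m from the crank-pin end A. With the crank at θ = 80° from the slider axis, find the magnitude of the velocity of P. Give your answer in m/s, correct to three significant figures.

ω = 155.1 rad/s.  Crank-pin speed |V_A| = rω = 2.8221 m/s, perpendicular to OA.
Rod angle: sinφ = −(r/L) sinθ ⇒ φ = -11.903°; ω_rod = −rω cosθ/√(L²−r²sin²θ) = -5.7632 rad/s.
V_P = V_A + ω_rod × AP, with AP = 0.0565 m along the rod.
Components: V_Px = −rω sinθ − a·ω_rod·sinφ = -2.8464 m/s;  V_Py = rω cosθ + a·ω_rod·cosφ = +0.17143 m/s.
|V_P| = √(V_Px² + V_Py²) = 2.8515 m/s.

2.85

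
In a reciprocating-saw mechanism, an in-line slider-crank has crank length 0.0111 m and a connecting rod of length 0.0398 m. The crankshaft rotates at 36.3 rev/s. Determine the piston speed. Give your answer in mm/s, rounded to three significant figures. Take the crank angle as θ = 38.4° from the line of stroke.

ω = 2π·36.3 = 228.1 rad/s
For an in-line slider-crank, x = r cosθ + √(L² − r² sin²θ), so v = −rω sinθ·[1 + r cosθ/√(L² − r² sin²θ)].
With r = 0.0111 m, L = 0.0398 m, θ = 38.4°: √(L² − r² sin²θ) = 0.039198 m.
v = −0.0111·228.1·0.62115·[1 + 0.0111·0.78369/0.039198] = -1.9215 m/s.
|v| = 1.9215 m/s = 1921.5 mm/s.

1920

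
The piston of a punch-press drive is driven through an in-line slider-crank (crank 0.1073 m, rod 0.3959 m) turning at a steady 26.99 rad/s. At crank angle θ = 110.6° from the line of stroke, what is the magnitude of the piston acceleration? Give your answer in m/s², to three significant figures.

ω = 26.99 rad/s
x(θ) = r cosθ + √(L² − r² sin²θ); with ω constant, a = ω²·d²x/dθ².
d²x/dθ² = −r cosθ − r²(cos2θ)/√u − r⁴ sin²2θ/(4u^{3/2}),  u = L² − r² sin²θ = 0.146649 m².
Substituting r = 0.1073 m, L = 0.3959 m, θ = 110.6°: d²x/dθ² = +0.060118 m.
a = ω²·d²x/dθ² = (26.99)²·(+0.060118) = +43.793 m/s²;  |a| = 43.793 m/s².

43.8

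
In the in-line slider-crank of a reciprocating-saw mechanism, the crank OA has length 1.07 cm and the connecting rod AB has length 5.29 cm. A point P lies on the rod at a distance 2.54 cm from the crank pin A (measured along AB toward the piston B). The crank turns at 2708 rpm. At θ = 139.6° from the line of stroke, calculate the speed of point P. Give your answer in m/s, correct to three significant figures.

2.18

ω = 283.6 rad/s.  Crank-pin speed |V_A| = rω = 3.0343 m/s, perpendicular to OA.
Rod angle: sinφ = −(r/L) sinθ ⇒ φ = -7.533°; ω_rod = −rω cosθ/√(L²−r²sin²θ) = +44.062 rad/s.
V_P = V_A + ω_rod × AP, with AP = 0.0254 m along the rod.
Components: V_Px = −rω sinθ − a·ω_rod·sinφ = -1.8199 m/s;  V_Py = rω cosθ + a·ω_rod·cosφ = -1.2012 m/s.
|V_P| = √(V_Px² + V_Py²) = 2.1806 m/s.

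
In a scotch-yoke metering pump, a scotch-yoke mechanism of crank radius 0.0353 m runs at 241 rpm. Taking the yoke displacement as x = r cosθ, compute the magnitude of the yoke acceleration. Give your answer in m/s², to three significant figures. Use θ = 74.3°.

ω = 25.24 rad/s (from 241 rpm).
x = r cosθ ⇒ ẍ = −rω² cosθ (ω constant).
|a| = rω²|cosθ| = 0.0353·(25.24)²·|cos 74.3°| = 6.0841 m/s².

6.08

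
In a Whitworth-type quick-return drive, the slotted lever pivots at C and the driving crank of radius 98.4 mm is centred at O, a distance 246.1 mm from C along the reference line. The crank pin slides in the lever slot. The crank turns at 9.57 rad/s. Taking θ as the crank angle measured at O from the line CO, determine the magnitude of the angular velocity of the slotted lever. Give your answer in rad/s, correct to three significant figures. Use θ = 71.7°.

1.94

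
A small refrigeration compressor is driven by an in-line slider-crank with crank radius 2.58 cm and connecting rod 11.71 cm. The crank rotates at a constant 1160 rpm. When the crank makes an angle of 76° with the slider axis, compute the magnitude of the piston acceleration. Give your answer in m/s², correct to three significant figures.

ω = 2π·1160/60 = 121.5 rad/s
x(θ) = r cosθ + √(L² − r² sin²θ); with ω constant, a = ω²·d²x/dθ².
d²x/dθ² = −r cosθ − r²(cos2θ)/√u − r⁴ sin²2θ/(4u^{3/2}),  u = L² − r² sin²θ = 0.0130857 m².
Substituting r = 0.0258 m, L = 0.1171 m, θ = 76°: d²x/dθ² = -0.0011201 m.
a = ω²·d²x/dθ² = (121.5)²·(-0.0011201) = -16.529 m/s²;  |a| = 16.529 m/s².

16.5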